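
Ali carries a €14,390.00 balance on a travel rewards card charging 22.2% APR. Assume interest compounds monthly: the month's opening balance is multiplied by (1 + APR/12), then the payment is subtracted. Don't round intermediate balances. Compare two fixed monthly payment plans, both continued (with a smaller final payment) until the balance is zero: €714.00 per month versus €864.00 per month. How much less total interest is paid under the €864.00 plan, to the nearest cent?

€812.89

Monthly rate r = 22.2%/12 = 1.85% = 0.0185.
At €714.00/mo: n = ⌈−ln(1 − rB₀/P)/ln(1+r)⌉ = 26 payments (last €324.75); total interest = total paid − €14,390.00 = €3,784.75.
At €864.00/mo: 21 payments (last €81.86); total interest €2,971.86.
Interest saved = €3,784.75 − €2,971.86 = €812.89.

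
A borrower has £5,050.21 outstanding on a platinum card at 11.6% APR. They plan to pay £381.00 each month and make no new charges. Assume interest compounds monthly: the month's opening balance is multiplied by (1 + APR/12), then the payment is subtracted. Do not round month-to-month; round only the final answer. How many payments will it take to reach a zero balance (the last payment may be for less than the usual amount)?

15 months

Monthly rate r = 11.6%/12 = 0.966667% = 0.00966667.
Recurrence: B ← B·(1+r) − £381.00.
Month 1: interest £48.82; balance after payment £4,718.03.
Month 2: interest £45.61; balance after payment £4,382.64.
Closed form: n = −ln(1 − rB₀/P)/ln(1+r) = −ln(0.87187)/ln(1.00967) ≈ 14.253, so the balance reaches zero during payment 15.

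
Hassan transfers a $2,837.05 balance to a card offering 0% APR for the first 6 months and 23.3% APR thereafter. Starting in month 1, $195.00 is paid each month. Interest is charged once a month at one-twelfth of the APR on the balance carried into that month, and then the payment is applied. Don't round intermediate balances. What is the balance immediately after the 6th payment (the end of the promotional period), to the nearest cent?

Promo months 1–6 at r₀ = 0%/12 = 0; months 7+ at r₁ = 23.3%/12 = 0.0194167.
After month 6 (no interest yet): B = $2,837.05 − 6·$195.00 = $1,667.05.

$1,667.05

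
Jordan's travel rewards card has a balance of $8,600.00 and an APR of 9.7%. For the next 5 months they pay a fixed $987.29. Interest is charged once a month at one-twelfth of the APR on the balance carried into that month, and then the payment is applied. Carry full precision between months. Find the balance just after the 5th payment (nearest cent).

Monthly rate r = 9.7%/12 = 0.808333% = 0.00808333.
Each month: B ← B·(1+r) − $987.29.
Month 1: interest $69.52; balance after payment $7,682.23.
Month 2: interest $62.10; balance after payment $6,757.03.
Month 3: interest $54.62; balance after payment $5,824.36.
Month 4: interest $47.08; balance after payment $4,884.15.
Month 5: interest $39.48; balance after payment $3,936.34.

$3,936.34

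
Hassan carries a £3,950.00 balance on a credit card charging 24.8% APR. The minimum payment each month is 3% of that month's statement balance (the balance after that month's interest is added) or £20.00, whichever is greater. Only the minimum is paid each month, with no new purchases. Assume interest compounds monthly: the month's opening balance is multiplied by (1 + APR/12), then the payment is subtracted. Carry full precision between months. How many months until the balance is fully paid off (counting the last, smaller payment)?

Monthly rate r = 24.8%/12 = 2.06667% = 0.0206667.
While 3% of the post-interest balance exceeds £20.00, each month B ← (B·(1+r))·(1 − 0.03), i.e. B shrinks by the factor (1+r)·0.97 = 0.99005.
This holds for months 1–180. Entering month 181 the balance is £652.55; 3% of the post-interest balance is now below £20.00, so the flat £20.00 minimum applies from here.
From month 181 a fixed £20.00 at rate r clears £652.55 in 55 more payments. Total: 180 + 55 = 235 months.

235 months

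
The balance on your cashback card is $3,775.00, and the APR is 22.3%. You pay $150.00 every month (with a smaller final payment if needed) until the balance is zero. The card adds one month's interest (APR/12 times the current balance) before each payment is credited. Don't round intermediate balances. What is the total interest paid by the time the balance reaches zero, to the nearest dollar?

Monthly rate r = 22.3%/12 = 1.85833% = 0.0185833.
Payoff takes n = ⌈−ln(1 − rB₀/P)/ln(1+r)⌉ = ⌈34.243⌉ = 35 payments; the last is $36.73.
Total paid = 34·$150.00 + $36.73 = $5,136.73.
Total interest = total paid − principal = $5,136.73 − $3,775.00 = $1,361.73.

$1,362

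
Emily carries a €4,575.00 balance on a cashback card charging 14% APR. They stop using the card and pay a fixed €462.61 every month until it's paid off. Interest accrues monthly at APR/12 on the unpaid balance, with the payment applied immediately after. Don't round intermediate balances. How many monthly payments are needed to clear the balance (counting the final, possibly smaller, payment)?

Monthly rate r = 14%/12 = 1.16667% = 0.0116667.
Recurrence: B ← B·(1+r) − €462.61.
Month 1: interest €53.38; balance after payment €4,165.77.
Month 2: interest €48.60; balance after payment €3,751.76.
Closed form: n = −ln(1 − rB₀/P)/ln(1+r) = −ln(0.88462)/ln(1.01167) ≈ 10.569, so the balance reaches zero during payment 11.

11 payments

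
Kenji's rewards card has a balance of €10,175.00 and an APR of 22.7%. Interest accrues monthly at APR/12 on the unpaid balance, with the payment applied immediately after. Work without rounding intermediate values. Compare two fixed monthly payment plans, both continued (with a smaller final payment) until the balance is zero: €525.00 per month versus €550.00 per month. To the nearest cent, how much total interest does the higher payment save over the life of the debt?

Monthly rate r = 22.7%/12 = 1.89167% = 0.0189167.
At €525.00/mo: n = ⌈−ln(1 − rB₀/P)/ln(1+r)⌉ = 25 payments (last €195.30); total interest = total paid − €10,175.00 = €2,620.30.
At €550.00/mo: 23 payments (last €541.26); total interest €2,466.26.
Interest saved = €2,620.30 − €2,466.26 = €154.04.

€154.04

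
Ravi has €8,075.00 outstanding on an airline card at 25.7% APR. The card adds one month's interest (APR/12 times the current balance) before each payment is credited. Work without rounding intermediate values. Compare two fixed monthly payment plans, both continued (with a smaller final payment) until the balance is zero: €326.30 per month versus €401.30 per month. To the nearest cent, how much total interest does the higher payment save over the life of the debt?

Monthly rate r = 25.7%/12 = 2.14167% = 0.0214167.
At €326.30/mo: n = ⌈−ln(1 − rB₀/P)/ln(1+r)⌉ = 36 payments (last €206.48); total interest = total paid − €8,075.00 = €3,551.98.
At €401.30/mo: 27 payments (last €243.98); total interest €2,602.78.
Interest saved = €3,551.98 − €2,602.78 = €949.20.

€949.20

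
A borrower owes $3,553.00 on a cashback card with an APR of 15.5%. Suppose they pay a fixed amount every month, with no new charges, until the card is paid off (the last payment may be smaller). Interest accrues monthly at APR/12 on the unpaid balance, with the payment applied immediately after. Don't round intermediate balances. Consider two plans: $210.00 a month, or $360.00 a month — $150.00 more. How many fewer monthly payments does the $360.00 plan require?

9 fewer payments

Monthly rate r = 15.5%/12 = 1.29167% = 0.0129167.
At $210.00/mo: n = ⌈−ln(1 − rB₀/P)/ln(1+r)⌉ = 20 payments (last $45.11); total interest = total paid − $3,553.00 = $482.11.
At $360.00/mo: 11 payments (last $225.80); total interest $272.80.
Payments saved = 20 − 11 = 9.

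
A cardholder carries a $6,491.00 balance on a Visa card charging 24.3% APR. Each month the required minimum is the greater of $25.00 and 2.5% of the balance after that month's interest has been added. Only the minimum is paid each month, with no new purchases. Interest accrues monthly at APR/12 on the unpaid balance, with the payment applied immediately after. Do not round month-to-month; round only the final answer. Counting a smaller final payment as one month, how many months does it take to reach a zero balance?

438 months

Monthly rate r = 24.3%/12 = 2.025% = 0.02025.
While 2.5% of the post-interest balance exceeds $25.00, each month B ← (B·(1+r))·(1 − 0.025), i.e. B shrinks by the factor (1+r)·0.975 = 0.99474.
This holds for months 1–359. Entering month 360 the balance is $978.68; 2.5% of the post-interest balance is now below $25.00, so the flat $25.00 minimum applies from here.
From month 360 a fixed $25.00 at rate r clears $978.68 in 79 more payments. Total: 359 + 79 = 438 months.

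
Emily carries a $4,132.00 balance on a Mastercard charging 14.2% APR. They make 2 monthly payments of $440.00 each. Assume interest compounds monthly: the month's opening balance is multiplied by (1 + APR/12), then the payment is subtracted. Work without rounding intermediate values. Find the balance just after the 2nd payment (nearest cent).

Monthly rate r = 14.2%/12 = 1.18333% = 0.0118333.
Each month: B ← B·(1+r) − $440.00.
Month 1: interest $48.90; balance after payment $3,740.90.
Month 2: interest $44.27; balance after payment $3,345.16.

$3,345.16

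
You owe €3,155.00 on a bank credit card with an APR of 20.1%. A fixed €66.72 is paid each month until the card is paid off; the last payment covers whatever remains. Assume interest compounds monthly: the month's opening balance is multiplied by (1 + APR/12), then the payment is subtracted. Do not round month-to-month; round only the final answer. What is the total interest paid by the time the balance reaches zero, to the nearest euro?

Monthly rate r = 20.1%/12 = 1.675% = 0.01675.
Payoff takes n = ⌈−ln(1 − rB₀/P)/ln(1+r)⌉ = ⌈94.545⌉ = 95 payments; the last is €36.48.
Total paid = 94·€66.72 + €36.48 = €6,308.16.
Total interest = total paid − principal = €6,308.16 − €3,155.00 = €3,153.16.

€3,153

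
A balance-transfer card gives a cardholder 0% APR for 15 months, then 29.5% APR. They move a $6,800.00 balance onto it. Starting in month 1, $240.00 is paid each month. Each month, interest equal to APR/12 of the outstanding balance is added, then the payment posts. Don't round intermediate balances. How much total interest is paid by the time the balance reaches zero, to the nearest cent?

Promo months 1–15 at r₀ = 0%/12 = 0; months 16+ at r₁ = 29.5%/12 = 0.0245833.
After month 15 (no interest yet): B = $6,800.00 − 15·$240.00 = $3,200.00.
Then at r₁ with $240.00/mo: n₂ = −ln(1 − r₁·B/P)/ln(1+r₁) ≈ 16.35 → 17 more payments.
Total paid = 31·$240.00 + $85.55 = $7,525.55; interest = $7,525.55 − $6,800.00 = $725.55.

$725.55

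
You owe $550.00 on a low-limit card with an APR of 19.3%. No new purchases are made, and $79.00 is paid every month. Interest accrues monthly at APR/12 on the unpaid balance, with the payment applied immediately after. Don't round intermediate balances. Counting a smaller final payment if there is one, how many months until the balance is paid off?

8 months

Monthly rate r = 19.3%/12 = 1.60833% = 0.0160833.
Recurrence: B ← B·(1+r) − $79.00.
Month 1: interest $8.85; balance after payment $479.85.
Month 2: interest $7.72; balance after payment $408.56.
Closed form: n = −ln(1 − rB₀/P)/ln(1+r) = −ln(0.88803)/ln(1.01608) ≈ 7.443, so the balance reaches zero during payment 8.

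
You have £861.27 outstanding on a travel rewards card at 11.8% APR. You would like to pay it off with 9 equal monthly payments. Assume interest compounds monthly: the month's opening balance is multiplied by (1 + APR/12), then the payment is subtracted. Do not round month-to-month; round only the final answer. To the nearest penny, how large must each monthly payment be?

£100.46

Monthly rate r = 11.8%/12 = 0.983333% = 0.00983333.
Level-payment amortization: P = B₀·r / (1 − (1+r)^(−n)) = 861.27·0.00983333 / (1 − 1.00983^(−9)).
Denominator 1 − (1+r)^(−9) = 0.0843011242.
P = 8.46916 / 0.0843011242 ≈ 100.46.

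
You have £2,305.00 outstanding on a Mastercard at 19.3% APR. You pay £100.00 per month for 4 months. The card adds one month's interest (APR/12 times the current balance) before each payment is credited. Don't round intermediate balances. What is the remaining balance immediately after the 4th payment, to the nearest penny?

£2,047.15

Monthly rate r = 19.3%/12 = 1.60833% = 0.0160833.
Each month: B ← B·(1+r) − £100.00.
Month 1: interest £37.07; balance after payment £2,242.07.
Month 2: interest £36.06; balance after payment £2,178.13.
Month 3: interest £35.03; balance after payment £2,113.16.
Month 4: interest £33.99; balance after payment £2,047.15.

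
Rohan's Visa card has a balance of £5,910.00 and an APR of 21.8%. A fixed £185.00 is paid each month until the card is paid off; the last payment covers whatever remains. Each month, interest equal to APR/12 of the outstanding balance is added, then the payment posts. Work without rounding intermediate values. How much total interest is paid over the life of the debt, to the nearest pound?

£3,013

Monthly rate r = 21.8%/12 = 1.81667% = 0.0181667.
Payoff takes n = ⌈−ln(1 − rB₀/P)/ln(1+r)⌉ = ⌈48.231⌉ = 49 payments; the last is £43.08.
Total paid = 48·£185.00 + £43.08 = £8,923.08.
Total interest = total paid − principal = £8,923.08 − £5,910.00 = £3,013.08.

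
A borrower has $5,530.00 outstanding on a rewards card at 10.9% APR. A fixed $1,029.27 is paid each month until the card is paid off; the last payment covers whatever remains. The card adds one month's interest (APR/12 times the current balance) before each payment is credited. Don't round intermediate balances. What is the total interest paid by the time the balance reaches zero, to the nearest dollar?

Monthly rate r = 10.9%/12 = 0.908333% = 0.00908333.
Payoff takes n = ⌈−ln(1 − rB₀/P)/ln(1+r)⌉ = ⌈5.533⌉ = 6 payments; the last is $550.01.
Total paid = 5·$1,029.27 + $550.01 = $5,696.36.
Total interest = total paid − principal = $5,696.36 − $5,530.00 = $166.36.

$166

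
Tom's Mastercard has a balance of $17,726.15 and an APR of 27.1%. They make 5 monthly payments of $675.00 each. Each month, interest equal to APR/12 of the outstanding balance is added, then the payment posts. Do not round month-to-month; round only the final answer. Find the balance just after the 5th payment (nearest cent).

Monthly rate r = 27.1%/12 = 2.25833% = 0.0225833.
Each month: B ← B·(1+r) − $675.00.
Month 1: interest $400.32; balance after payment $17,451.47.
Month 2: interest $394.11; balance after payment $17,170.58.
Month 3: interest $387.77; balance after payment $16,883.35.
Month 4: interest $381.28; balance after payment $16,589.63.
Month 5: interest $374.65; balance after payment $16,289.28.

$16,289.28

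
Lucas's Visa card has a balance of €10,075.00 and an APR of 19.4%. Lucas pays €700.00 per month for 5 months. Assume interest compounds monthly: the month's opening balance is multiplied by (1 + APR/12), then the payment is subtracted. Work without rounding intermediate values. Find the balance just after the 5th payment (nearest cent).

Monthly rate r = 19.4%/12 = 1.61667% = 0.0161667.
Each month: B ← B·(1+r) − €700.00.
Month 1: interest €162.88; balance after payment €9,537.88.
Month 2: interest €154.20; balance after payment €8,992.07.
Month 3: interest €145.37; balance after payment €8,437.45.
Month 4: interest €136.41; balance after payment €7,873.85.
Month 5: interest €127.29; balance after payment €7,301.15.

€7,301.15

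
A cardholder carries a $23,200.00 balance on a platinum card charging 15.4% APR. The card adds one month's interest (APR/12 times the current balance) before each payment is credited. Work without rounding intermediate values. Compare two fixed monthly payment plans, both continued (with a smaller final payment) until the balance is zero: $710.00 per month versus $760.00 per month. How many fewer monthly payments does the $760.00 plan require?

4 fewer payments

Monthly rate r = 15.4%/12 = 1.28333% = 0.0128333.
At $710.00/mo: n = ⌈−ln(1 − rB₀/P)/ln(1+r)⌉ = 43 payments (last $447.82); total interest = total paid − $23,200.00 = $7,067.82.
At $760.00/mo: 39 payments (last $751.76); total interest $6,431.76.
Payments saved = 43 − 39 = 4.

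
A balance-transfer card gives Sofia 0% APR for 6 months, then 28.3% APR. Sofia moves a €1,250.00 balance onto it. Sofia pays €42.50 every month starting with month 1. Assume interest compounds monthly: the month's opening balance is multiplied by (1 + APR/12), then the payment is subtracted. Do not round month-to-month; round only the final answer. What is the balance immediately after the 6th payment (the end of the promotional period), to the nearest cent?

€995.00

Promo months 1–6 at r₀ = 0%/12 = 0; months 7+ at r₁ = 28.3%/12 = 0.0235833.
After month 6 (no interest yet): B = €1,250.00 − 6·€42.50 = €995.00.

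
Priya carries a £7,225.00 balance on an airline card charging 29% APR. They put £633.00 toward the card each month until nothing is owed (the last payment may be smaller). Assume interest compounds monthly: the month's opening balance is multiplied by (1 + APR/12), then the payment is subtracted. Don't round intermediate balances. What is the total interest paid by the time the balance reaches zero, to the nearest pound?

Monthly rate r = 29%/12 = 2.41667% = 0.0241667.
Payoff takes n = ⌈−ln(1 − rB₀/P)/ln(1+r)⌉ = ⌈13.515⌉ = 14 payments; the last is £328.12.
Total paid = 13·£633.00 + £328.12 = £8,557.12.
Total interest = total paid − principal = £8,557.12 − £7,225.00 = £1,332.12.

£1,332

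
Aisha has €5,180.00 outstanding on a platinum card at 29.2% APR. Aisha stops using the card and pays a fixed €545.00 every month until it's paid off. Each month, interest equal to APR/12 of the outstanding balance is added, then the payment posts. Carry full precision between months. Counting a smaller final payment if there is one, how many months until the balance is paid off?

11 months

Monthly rate r = 29.2%/12 = 2.43333% = 0.0243333.
Recurrence: B ← B·(1+r) − €545.00.
Month 1: interest €126.05; balance after payment €4,761.05.
Month 2: interest €115.85; balance after payment €4,331.90.
Closed form: n = −ln(1 − rB₀/P)/ln(1+r) = −ln(0.76872)/ln(1.02433) ≈ 10.940, so the balance reaches zero during payment 11.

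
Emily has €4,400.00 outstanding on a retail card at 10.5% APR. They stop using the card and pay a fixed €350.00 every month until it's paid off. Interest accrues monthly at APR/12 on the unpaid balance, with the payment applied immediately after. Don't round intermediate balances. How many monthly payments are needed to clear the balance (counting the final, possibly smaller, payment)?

Monthly rate r = 10.5%/12 = 0.875% = 0.00875.
Recurrence: B ← B·(1+r) − €350.00.
Month 1: interest €38.50; balance after payment €4,088.50.
Month 2: interest €35.77; balance after payment €3,774.27.
Closed form: n = −ln(1 − rB₀/P)/ln(1+r) = −ln(0.89)/ln(1.00875) ≈ 13.376, so the balance reaches zero during payment 14.

14 months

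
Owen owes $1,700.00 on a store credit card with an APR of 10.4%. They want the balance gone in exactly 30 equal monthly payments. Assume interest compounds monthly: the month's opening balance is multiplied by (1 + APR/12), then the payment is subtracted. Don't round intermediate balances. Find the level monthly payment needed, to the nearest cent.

$64.60

Monthly rate r = 10.4%/12 = 0.866667% = 0.00866667.
Level-payment amortization: P = B₀·r / (1 − (1+r)^(−n)) = 1700.00·0.00866667 / (1 − 1.00867^(−30)).
Denominator 1 − (1+r)^(−30) = 0.228084199.
P = 14.7333 / 0.228084199 ≈ 64.60.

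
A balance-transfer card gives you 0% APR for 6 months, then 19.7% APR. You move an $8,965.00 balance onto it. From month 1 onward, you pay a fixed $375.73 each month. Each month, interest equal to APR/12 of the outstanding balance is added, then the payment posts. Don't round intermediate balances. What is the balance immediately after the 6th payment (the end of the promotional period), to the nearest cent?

$6,710.62

Promo months 1–6 at r₀ = 0%/12 = 0; months 7+ at r₁ = 19.7%/12 = 0.0164167.
After month 6 (no interest yet): B = $8,965.00 − 6·$375.73 = $6,710.62.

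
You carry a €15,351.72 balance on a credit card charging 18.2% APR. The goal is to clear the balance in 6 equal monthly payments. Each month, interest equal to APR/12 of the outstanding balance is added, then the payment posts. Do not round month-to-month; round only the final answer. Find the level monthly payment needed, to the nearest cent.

Monthly rate r = 18.2%/12 = 1.51667% = 0.0151667.
Level-payment amortization: P = B₀·r / (1 − (1+r)^(−n)) = 15351.72·0.0151667 / (1 − 1.01517^(−6)).
Denominator 1 − (1+r)^(−6) = 0.0863583167.
P = 232.834 / 0.0863583167 ≈ 2696.14.

€2,696.14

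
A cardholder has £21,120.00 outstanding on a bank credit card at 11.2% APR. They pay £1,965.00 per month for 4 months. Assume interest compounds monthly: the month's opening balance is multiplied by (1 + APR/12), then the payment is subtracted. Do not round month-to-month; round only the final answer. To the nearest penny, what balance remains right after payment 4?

Monthly rate r = 11.2%/12 = 0.933333% = 0.00933333.
Each month: B ← B·(1+r) − £1,965.00.
Month 1: interest £197.12; balance after payment £19,352.12.
Month 2: interest £180.62; balance after payment £17,567.74.
Month 3: interest £163.97; balance after payment £15,766.71.
Month 4: interest £147.16; balance after payment £13,948.86.

£13,948.86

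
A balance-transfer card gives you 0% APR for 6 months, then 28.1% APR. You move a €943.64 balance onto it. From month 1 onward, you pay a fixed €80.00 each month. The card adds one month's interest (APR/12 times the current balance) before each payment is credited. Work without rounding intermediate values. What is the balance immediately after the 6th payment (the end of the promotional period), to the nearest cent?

€463.64

Promo months 1–6 at r₀ = 0%/12 = 0; months 7+ at r₁ = 28.1%/12 = 0.0234167.
After month 6 (no interest yet): B = €943.64 − 6·€80.00 = €463.64.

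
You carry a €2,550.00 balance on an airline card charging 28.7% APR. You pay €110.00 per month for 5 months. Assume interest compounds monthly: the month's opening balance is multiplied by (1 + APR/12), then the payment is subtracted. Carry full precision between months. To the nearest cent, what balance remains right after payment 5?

€2,292.93

Monthly rate r = 28.7%/12 = 2.39167% = 0.0239167.
Each month: B ← B·(1+r) − €110.00.
Month 1: interest €60.99; balance after payment €2,500.99.
Month 2: interest €59.82; balance after payment €2,450.80.
Month 3: interest €58.62; balance after payment €2,399.42.
Month 4: interest €57.39; balance after payment €2,346.80.
Month 5: interest €56.13; balance after payment €2,292.93.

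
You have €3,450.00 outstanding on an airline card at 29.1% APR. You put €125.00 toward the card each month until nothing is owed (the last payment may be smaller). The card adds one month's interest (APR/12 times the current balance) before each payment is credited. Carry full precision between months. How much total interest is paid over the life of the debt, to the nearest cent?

€2,322.94

Monthly rate r = 29.1%/12 = 2.425% = 0.02425.
Payoff takes n = ⌈−ln(1 − rB₀/P)/ln(1+r)⌉ = ⌈46.182⌉ = 47 payments; the last is €22.94.
Total paid = 46·€125.00 + €22.94 = €5,772.94.
Total interest = total paid − principal = €5,772.94 − €3,450.00 = €2,322.94.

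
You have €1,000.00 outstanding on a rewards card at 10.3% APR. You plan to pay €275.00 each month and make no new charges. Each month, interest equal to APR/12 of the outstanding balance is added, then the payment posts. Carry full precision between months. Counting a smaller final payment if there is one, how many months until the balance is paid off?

4 months

Monthly rate r = 10.3%/12 = 0.858333% = 0.00858333.
Recurrence: B ← B·(1+r) − €275.00.
Month 1: interest €8.58; balance after payment €733.58.
Month 2: interest €6.30; balance after payment €464.88.
Month 3: interest €3.99; balance after payment €193.87.
Month 4: interest €1.66; balance after payment €0.00.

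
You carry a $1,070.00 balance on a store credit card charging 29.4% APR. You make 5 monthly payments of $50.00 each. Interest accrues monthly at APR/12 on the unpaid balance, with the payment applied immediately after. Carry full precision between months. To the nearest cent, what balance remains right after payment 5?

Monthly rate r = 29.4%/12 = 2.45% = 0.0245.
Each month: B ← B·(1+r) − $50.00.
Month 1: interest $26.21; balance after payment $1,046.21.
Month 2: interest $25.63; balance after payment $1,021.85.
Month 3: interest $25.04; balance after payment $996.88.
Month 4: interest $24.42; balance after payment $971.31.
Month 5: interest $23.80; balance after payment $945.10.

$945.10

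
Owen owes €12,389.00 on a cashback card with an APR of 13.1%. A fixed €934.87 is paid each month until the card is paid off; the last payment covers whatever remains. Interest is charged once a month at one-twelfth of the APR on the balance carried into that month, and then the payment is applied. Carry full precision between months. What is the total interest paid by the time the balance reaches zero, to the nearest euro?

Monthly rate r = 13.1%/12 = 1.09167% = 0.0109167.
Payoff takes n = ⌈−ln(1 − rB₀/P)/ln(1+r)⌉ = ⌈14.392⌉ = 15 payments; the last is €368.14.
Total paid = 14·€934.87 + €368.14 = €13,456.32.
Total interest = total paid − principal = €13,456.32 − €12,389.00 = €1,067.32.

€1,067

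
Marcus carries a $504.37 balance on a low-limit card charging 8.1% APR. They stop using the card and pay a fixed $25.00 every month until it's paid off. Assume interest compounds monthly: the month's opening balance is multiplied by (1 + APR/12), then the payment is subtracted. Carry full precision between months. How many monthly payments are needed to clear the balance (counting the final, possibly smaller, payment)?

Monthly rate r = 8.1%/12 = 0.675% = 0.00675.
Recurrence: B ← B·(1+r) − $25.00.
Month 1: interest $3.40; balance after payment $482.77.
Month 2: interest $3.26; balance after payment $461.03.
Closed form: n = −ln(1 − rB₀/P)/ln(1+r) = −ln(0.86382)/ln(1.00675) ≈ 21.761, so the balance reaches zero during payment 22.

22 payments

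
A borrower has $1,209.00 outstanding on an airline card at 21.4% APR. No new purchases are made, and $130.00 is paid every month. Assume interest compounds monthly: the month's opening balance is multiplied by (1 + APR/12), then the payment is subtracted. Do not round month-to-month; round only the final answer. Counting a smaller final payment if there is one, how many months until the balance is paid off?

Monthly rate r = 21.4%/12 = 1.78333% = 0.0178333.
Recurrence: B ← B·(1+r) − $130.00.
Month 1: interest $21.56; balance after payment $1,100.56.
Month 2: interest $19.63; balance after payment $990.19.
Closed form: n = −ln(1 − rB₀/P)/ln(1+r) = −ln(0.83415)/ln(1.01783) ≈ 10.259, so the balance reaches zero during payment 11.

11 months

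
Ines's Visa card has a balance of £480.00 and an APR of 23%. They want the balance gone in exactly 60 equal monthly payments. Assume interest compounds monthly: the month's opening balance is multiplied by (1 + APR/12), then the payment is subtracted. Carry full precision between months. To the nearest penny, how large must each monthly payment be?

£13.53

Monthly rate r = 23%/12 = 1.91667% = 0.0191667.
Level-payment amortization: P = B₀·r / (1 − (1+r)^(−n)) = 480.00·0.0191667 / (1 − 1.01917^(−60)).
Denominator 1 − (1+r)^(−60) = 0.679898772.
P = 9.2 / 0.679898772 ≈ 13.53.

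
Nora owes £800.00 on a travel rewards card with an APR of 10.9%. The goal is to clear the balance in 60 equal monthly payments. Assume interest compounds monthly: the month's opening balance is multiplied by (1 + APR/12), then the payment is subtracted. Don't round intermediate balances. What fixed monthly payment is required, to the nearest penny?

Monthly rate r = 10.9%/12 = 0.908333% = 0.00908333.
Level-payment amortization: P = B₀·r / (1 − (1+r)^(−n)) = 800.00·0.00908333 / (1 − 1.00908^(−60)).
Denominator 1 − (1+r)^(−60) = 0.418729863.
P = 7.26667 / 0.418729863 ≈ 17.35.

£17.35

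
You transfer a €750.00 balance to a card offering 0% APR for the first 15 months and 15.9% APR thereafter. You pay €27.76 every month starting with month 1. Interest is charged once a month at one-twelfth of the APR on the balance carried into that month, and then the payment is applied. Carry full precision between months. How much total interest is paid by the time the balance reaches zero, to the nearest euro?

€32

Promo months 1–15 at r₀ = 0%/12 = 0; months 16+ at r₁ = 15.9%/12 = 0.01325.
After month 15 (no interest yet): B = €750.00 − 15·€27.76 = €333.60.
Then at r₁ with €27.76/mo: n₂ = −ln(1 − r₁·B/P)/ln(1+r₁) ≈ 13.18 → 14 more payments.
Total paid = 28·€27.76 + €4.91 = €782.19; interest = €782.19 − €750.00 = €32.19.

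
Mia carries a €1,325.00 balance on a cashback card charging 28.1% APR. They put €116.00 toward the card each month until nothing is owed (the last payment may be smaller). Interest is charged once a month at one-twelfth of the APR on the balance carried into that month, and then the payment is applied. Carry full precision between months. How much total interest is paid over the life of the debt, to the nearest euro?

Monthly rate r = 28.1%/12 = 2.34167% = 0.0234167.
Payoff takes n = ⌈−ln(1 − rB₀/P)/ln(1+r)⌉ = ⌈13.447⌉ = 14 payments; the last is €52.20.
Total paid = 13·€116.00 + €52.20 = €1,560.20.
Total interest = total paid − principal = €1,560.20 − €1,325.00 = €235.20.

€235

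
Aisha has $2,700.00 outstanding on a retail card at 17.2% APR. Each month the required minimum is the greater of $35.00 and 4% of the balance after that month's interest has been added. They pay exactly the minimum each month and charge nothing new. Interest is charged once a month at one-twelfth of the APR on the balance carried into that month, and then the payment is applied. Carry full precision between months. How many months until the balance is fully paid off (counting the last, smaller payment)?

Monthly rate r = 17.2%/12 = 1.43333% = 0.0143333.
While 4% of the post-interest balance exceeds $35.00, each month B ← (B·(1+r))·(1 − 0.04), i.e. B shrinks by the factor (1+r)·0.96 = 0.97376.
This holds for months 1–43. Entering month 44 the balance is $860.59; 4% of the post-interest balance is now below $35.00, so the flat $35.00 minimum applies from here.
From month 44 a fixed $35.00 at rate r clears $860.59 in 31 more payments. Total: 43 + 31 = 74 months.

74 months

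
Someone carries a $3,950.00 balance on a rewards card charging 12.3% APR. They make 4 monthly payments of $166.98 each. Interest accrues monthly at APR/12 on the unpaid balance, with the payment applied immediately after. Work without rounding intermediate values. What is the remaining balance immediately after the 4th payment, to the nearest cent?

$3,436.20

Monthly rate r = 12.3%/12 = 1.025% = 0.01025.
Each month: B ← B·(1+r) − $166.98.
Month 1: interest $40.49; balance after payment $3,823.51.
Month 2: interest $39.19; balance after payment $3,695.72.
Month 3: interest $37.88; balance after payment $3,566.62.
Month 4: interest $36.56; balance after payment $3,436.20.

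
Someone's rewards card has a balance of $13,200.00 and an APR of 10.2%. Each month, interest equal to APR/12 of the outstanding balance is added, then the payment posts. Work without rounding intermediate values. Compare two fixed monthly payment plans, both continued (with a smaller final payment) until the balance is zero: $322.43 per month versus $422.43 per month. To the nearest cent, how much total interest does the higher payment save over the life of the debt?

Monthly rate r = 10.2%/12 = 0.85% = 0.0085.
At $322.43/mo: n = ⌈−ln(1 − rB₀/P)/ln(1+r)⌉ = 51 payments (last $171.00); total interest = total paid − $13,200.00 = $3,092.50.
At $422.43/mo: 37 payments (last $200.23); total interest $2,207.71.
Interest saved = $3,092.50 − $2,207.71 = $884.79.

$884.79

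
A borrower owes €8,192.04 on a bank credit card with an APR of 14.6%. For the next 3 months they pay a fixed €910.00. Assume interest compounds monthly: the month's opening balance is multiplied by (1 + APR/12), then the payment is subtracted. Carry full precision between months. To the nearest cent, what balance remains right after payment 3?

€5,731.35

Monthly rate r = 14.6%/12 = 1.21667% = 0.0121667.
Each month: B ← B·(1+r) − €910.00.
Month 1: interest €99.67; balance after payment €7,381.71.
Month 2: interest €89.81; balance after payment €6,561.52.
Month 3: interest €79.83; balance after payment €5,731.35.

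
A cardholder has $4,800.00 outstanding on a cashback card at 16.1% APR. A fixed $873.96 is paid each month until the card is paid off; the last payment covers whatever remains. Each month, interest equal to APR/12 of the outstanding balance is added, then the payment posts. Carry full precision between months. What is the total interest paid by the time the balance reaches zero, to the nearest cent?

Monthly rate r = 16.1%/12 = 1.34167% = 0.0134167.
Payoff takes n = ⌈−ln(1 − rB₀/P)/ln(1+r)⌉ = ⌈5.743⌉ = 6 payments; the last is $650.73.
Total paid = 5·$873.96 + $650.73 = $5,020.53.
Total interest = total paid − principal = $5,020.53 − $4,800.00 = $220.53.

$220.53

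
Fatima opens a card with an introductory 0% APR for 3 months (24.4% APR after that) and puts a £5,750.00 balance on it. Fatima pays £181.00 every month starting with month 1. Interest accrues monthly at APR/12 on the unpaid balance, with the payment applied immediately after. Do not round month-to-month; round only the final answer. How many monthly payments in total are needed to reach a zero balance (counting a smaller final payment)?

Promo months 1–3 at r₀ = 0%/12 = 0; months 4+ at r₁ = 24.4%/12 = 0.0203333.
After month 3 (no interest yet): B = £5,750.00 − 3·£181.00 = £5,207.00.
Then at r₁ with £181.00/mo: n₂ = −ln(1 − r₁·B/P)/ln(1+r₁) ≈ 43.69 → 44 more payments.

47 months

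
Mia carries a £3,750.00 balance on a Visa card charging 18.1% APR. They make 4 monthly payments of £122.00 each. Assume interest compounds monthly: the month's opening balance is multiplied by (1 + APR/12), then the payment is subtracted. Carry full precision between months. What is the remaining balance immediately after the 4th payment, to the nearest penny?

£3,482.27

Monthly rate r = 18.1%/12 = 1.50833% = 0.0150833.
Each month: B ← B·(1+r) − £122.00.
Month 1: interest £56.56; balance after payment £3,684.56.
Month 2: interest £55.58; balance after payment £3,618.14.
Month 3: interest £54.57; balance after payment £3,550.71.
Month 4: interest £53.56; balance after payment £3,482.27.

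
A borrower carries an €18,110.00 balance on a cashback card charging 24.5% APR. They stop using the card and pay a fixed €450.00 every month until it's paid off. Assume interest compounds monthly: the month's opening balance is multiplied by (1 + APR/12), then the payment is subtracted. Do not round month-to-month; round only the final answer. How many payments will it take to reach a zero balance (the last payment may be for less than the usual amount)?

86 payments

Monthly rate r = 24.5%/12 = 2.04167% = 0.0204167.
Recurrence: B ← B·(1+r) − €450.00.
Month 1: interest €369.75; balance after payment €18,029.75.
Month 2: interest €368.11; balance after payment €17,947.85.
Closed form: n = −ln(1 − rB₀/P)/ln(1+r) = −ln(0.17834)/ln(1.02042) ≈ 85.302, so the balance reaches zero during payment 86.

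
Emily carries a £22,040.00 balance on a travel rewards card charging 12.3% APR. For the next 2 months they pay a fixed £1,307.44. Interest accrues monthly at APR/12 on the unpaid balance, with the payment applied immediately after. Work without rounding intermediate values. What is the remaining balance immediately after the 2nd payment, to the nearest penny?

£19,865.85

Monthly rate r = 12.3%/12 = 1.025% = 0.01025.
Each month: B ← B·(1+r) − £1,307.44.
Month 1: interest £225.91; balance after payment £20,958.47.
Month 2: interest £214.82; balance after payment £19,865.85.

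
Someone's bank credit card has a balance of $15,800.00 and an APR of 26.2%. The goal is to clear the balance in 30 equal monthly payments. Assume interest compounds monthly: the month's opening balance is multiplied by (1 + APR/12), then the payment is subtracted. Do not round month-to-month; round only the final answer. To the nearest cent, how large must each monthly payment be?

Monthly rate r = 26.2%/12 = 2.18333% = 0.0218333.
Level-payment amortization: P = B₀·r / (1 − (1+r)^(−n)) = 15800.00·0.0218333 / (1 − 1.02183^(−30)).
Denominator 1 − (1+r)^(−30) = 0.476883971.
P = 344.967 / 0.476883971 ≈ 723.38.

$723.38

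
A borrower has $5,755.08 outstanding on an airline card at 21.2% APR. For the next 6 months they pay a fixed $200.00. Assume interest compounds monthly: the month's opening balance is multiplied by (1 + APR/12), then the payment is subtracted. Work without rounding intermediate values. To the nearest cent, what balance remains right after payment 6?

$5,138.44

Monthly rate r = 21.2%/12 = 1.76667% = 0.0176667.
Each month: B ← B·(1+r) − $200.00.
Month 1: interest $101.67; balance after payment $5,656.75.
Month 2: interest $99.94; balance after payment $5,556.69.
Month 3: interest $98.17; balance after payment $5,454.86.
Month 4: interest $96.37; balance after payment $5,351.23.
Month 5: interest $94.54; balance after payment $5,245.76.
Month 6: interest $92.68; balance after payment $5,138.44.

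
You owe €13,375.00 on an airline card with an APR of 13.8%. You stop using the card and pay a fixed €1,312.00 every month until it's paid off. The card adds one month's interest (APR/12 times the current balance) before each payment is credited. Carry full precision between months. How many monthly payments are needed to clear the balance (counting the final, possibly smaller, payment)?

11 months

Monthly rate r = 13.8%/12 = 1.15% = 0.0115.
Recurrence: B ← B·(1+r) − €1,312.00.
Month 1: interest €153.81; balance after payment €12,216.81.
Month 2: interest €140.49; balance after payment €11,045.31.
Closed form: n = −ln(1 − rB₀/P)/ln(1+r) = −ln(0.88276)/ln(1.0115) ≈ 10.905, so the balance reaches zero during payment 11.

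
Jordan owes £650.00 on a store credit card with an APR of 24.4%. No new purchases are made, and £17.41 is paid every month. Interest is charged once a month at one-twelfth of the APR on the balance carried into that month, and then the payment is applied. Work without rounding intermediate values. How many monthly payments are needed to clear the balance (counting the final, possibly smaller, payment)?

Monthly rate r = 24.4%/12 = 2.03333% = 0.0203333.
Recurrence: B ← B·(1+r) − £17.41.
Month 1: interest £13.22; balance after payment £645.81.
Month 2: interest £13.13; balance after payment £641.53.
Closed form: n = −ln(1 − rB₀/P)/ln(1+r) = −ln(0.24086)/ln(1.02033) ≈ 70.720, so the balance reaches zero during payment 71.

71 payments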